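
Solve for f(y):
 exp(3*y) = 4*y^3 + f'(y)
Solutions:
 f(y) = C1 - y^4 + exp(3*y)/3


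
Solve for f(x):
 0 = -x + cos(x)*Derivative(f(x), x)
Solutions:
 f(x) = C1 + Integral(x/cos(x), x)


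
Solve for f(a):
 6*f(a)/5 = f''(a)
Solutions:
 f(a) = C1*exp(-sqrt(30)*a/5) + C2*exp(sqrt(30)*a/5)


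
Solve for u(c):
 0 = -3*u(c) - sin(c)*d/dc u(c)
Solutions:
 u(c) = C1*(cos(c) + 1)^(3/2)/(cos(c) - 1)^(3/2)


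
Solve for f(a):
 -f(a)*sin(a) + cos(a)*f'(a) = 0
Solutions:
 f(a) = C1/cos(a)


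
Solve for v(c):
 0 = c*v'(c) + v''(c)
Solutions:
 v(c) = C1 + C2*erf(sqrt(2)*c/2)


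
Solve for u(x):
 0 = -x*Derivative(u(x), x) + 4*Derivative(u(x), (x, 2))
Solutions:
 u(x) = C1 + C2*erfi(sqrt(2)*x/4)


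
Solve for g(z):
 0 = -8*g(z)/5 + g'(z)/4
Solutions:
 g(z) = C1*exp(32*z/5)


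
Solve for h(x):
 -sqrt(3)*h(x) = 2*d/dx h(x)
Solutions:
 h(x) = C1*exp(-sqrt(3)*x/2)


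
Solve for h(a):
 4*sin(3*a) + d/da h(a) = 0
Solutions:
 h(a) = C1 + 4*cos(3*a)/3


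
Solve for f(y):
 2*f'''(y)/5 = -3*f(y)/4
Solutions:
 f(y) = C3*exp(-15^(1/3)*y/2) + (C1*sin(3^(5/6)*5^(1/3)*y/4) + C2*cos(3^(5/6)*5^(1/3)*y/4))*exp(15^(1/3)*y/4)


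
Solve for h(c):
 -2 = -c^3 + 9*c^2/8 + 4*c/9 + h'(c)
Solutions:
 h(c) = C1 + c^4/4 - 3*c^3/8 - 2*c^2/9 - 2*c


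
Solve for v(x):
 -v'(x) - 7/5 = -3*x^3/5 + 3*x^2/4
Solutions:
 v(x) = C1 + 3*x^4/20 - x^3/4 - 7*x/5


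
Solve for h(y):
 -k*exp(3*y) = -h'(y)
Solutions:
 h(y) = C1 + k*exp(3*y)/3


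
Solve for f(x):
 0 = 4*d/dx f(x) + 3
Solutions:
 f(x) = C1 - 3*x/4


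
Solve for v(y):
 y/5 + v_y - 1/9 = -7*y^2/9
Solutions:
 v(y) = C1 - 7*y^3/27 - y^2/10 + y/9


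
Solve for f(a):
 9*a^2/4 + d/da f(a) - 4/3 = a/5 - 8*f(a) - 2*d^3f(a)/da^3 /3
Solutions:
 f(a) = C1*exp(a*(-1/(6 + 17*sqrt(2)/4)^(1/3) + 2*(6 + 17*sqrt(2)/4)^(1/3))/4)*sin(sqrt(3)*a*(9/(162 + 459*sqrt(2)/4)^(1/3) + 2*(162 + 459*sqrt(2)/4)^(1/3))/12) + C2*exp(a*(-1/(6 + 17*sqrt(2)/4)^(1/3) + 2*(6 + 17*sqrt(2)/4)^(1/3))/4)*cos(sqrt(3)*a*(9/(162 + 459*sqrt(2)/4)^(1/3) + 2*(162 + 459*sqrt(2)/4)^(1/3))/12) + C3*exp(a*(-(6 + 17*sqrt(2)/4)^(1/3) + 1/(2*(6 + 17*sqrt(2)/4)^(1/3)))) - 9*a^2/32 + 61*a/640 + 2377/15360


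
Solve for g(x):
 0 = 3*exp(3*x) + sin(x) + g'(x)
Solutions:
 g(x) = C1 - exp(3*x) + cos(x)


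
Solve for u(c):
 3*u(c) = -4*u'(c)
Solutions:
 u(c) = C1*exp(-3*c/4)


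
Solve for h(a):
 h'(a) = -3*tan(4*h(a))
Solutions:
 h(a) = -asin(C1*exp(-12*a))/4 + pi/4
 h(a) = asin(C1*exp(-12*a))/4


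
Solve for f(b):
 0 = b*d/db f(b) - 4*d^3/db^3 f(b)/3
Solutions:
 f(b) = C1 + Integral(C2*airyai(6^(1/3)*b/2) + C3*airybi(6^(1/3)*b/2), b)


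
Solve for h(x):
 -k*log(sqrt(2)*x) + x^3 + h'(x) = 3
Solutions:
 h(x) = C1 + k*x*log(x) - k*x + k*x*log(2)/2 - x^4/4 + 3*x


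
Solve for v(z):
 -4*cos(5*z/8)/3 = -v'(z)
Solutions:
 v(z) = C1 + 32*sin(5*z/8)/15


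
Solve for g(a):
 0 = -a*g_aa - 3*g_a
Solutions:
 g(a) = C1 + C2/a^2


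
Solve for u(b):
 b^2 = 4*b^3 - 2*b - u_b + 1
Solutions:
 u(b) = C1 + b^4 - b^3/3 - b^2 + b


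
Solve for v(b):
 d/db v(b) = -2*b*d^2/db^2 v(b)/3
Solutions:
 v(b) = C1 + C2/sqrt(b)


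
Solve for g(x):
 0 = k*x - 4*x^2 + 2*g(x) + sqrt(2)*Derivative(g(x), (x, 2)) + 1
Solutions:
 g(x) = C1*sin(2^(1/4)*x) + C2*cos(2^(1/4)*x) - k*x/2 + 2*x^2 - 2*sqrt(2) - 1/2


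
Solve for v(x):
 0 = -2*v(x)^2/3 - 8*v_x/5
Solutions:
 v(x) = 12/(C1 + 5*x)


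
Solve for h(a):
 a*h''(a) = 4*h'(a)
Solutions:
 h(a) = C1 + C2*a^5


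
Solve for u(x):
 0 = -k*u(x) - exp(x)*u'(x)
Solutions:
 u(x) = C1*exp(k*exp(-x))


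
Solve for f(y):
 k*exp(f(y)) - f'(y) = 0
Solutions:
 f(y) = log(-1/(C1 + k*y))


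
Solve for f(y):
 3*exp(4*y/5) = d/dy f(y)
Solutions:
 f(y) = C1 + 15*exp(4*y/5)/4


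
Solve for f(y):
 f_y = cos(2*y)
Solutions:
 f(y) = C1 + sin(2*y)/2


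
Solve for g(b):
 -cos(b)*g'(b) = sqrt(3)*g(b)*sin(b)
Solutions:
 g(b) = C1*cos(b)^(sqrt(3))


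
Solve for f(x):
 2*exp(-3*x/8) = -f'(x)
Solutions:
 f(x) = C1 + 16*exp(-3*x/8)/3


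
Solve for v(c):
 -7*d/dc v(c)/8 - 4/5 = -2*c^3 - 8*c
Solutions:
 v(c) = C1 + 4*c^4/7 + 32*c^2/7 - 32*c/35


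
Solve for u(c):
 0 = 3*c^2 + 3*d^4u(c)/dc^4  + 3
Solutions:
 u(c) = C1 + C2*c + C3*c^2 + C4*c^3 - c^6/360 - c^4/24


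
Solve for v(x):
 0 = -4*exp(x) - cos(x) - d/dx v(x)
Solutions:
 v(x) = C1 - 4*exp(x) - sin(x)


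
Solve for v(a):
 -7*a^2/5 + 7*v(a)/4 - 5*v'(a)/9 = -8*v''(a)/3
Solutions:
 v(a) = 4*a^2/5 + 32*a/63 + (C1*sin(sqrt(1487)*a/48) + C2*cos(sqrt(1487)*a/48))*exp(5*a/48) - 45184/19845


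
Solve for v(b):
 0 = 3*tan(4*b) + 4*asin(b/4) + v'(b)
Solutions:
 v(b) = C1 - 4*b*asin(b/4) - 4*sqrt(16 - b^2) + 3*log(cos(4*b))/4


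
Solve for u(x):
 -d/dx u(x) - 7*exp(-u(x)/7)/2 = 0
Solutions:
 u(x) = 7*log(C1 - x/2)


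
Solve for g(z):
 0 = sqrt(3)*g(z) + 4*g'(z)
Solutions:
 g(z) = C1*exp(-sqrt(3)*z/4)


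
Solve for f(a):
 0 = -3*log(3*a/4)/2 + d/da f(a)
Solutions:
 f(a) = C1 + 3*a*log(a)/2 - 3*a*log(2) - 3*a/2 + 3*a*log(3)/2


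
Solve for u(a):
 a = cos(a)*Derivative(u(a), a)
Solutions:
 u(a) = C1 + Integral(a/cos(a), a)


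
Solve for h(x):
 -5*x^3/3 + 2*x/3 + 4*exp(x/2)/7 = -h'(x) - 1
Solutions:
 h(x) = C1 + 5*x^4/12 - x^2/3 - x - 8*exp(x/2)/7


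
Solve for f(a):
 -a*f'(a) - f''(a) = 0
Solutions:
 f(a) = C1 + C2*erf(sqrt(2)*a/2)


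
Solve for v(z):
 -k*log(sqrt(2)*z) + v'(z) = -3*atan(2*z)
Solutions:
 v(z) = C1 + k*z*(log(z) - 1) + k*z*log(2)/2 - 3*z*atan(2*z) + 3*log(4*z^2 + 1)/4


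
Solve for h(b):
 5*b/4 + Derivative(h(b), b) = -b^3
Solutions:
 h(b) = C1 - b^4/4 - 5*b^2/8


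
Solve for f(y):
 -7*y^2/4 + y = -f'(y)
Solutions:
 f(y) = C1 + 7*y^3/12 - y^2/2


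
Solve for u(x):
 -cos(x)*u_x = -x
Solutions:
 u(x) = C1 + Integral(x/cos(x), x)


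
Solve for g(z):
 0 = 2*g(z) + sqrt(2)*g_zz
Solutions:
 g(z) = C1*sin(2^(1/4)*z) + C2*cos(2^(1/4)*z)


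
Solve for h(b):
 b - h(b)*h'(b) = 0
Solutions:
 h(b) = -sqrt(C1 + b^2)
 h(b) = sqrt(C1 + b^2)


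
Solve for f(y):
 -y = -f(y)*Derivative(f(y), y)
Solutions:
 f(y) = -sqrt(C1 + y^2)
 f(y) = sqrt(C1 + y^2)


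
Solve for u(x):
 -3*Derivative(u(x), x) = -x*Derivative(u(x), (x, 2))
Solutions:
 u(x) = C1 + C2*x^4


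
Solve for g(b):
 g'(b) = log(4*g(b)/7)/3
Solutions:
 -3*Integral(1/(log(_y) - log(7) + 2*log(2)), (_y, g(b))) = C1 - b


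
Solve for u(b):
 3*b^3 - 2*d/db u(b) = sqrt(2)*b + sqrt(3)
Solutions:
 u(b) = C1 + 3*b^4/8 - sqrt(2)*b^2/4 - sqrt(3)*b/2


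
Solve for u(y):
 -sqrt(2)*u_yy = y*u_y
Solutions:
 u(y) = C1 + C2*erf(2^(1/4)*y/2)


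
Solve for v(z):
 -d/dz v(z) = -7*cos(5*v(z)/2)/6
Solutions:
 -7*z/6 - log(sin(5*v(z)/2) - 1)/5 + log(sin(5*v(z)/2) + 1)/5 = C1


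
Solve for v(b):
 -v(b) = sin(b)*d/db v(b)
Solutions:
 v(b) = C1*sqrt(cos(b) + 1)/sqrt(cos(b) - 1)


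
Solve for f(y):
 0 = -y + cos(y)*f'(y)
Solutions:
 f(y) = C1 + Integral(y/cos(y), y)


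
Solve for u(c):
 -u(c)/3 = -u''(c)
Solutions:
 u(c) = C1*exp(-sqrt(3)*c/3) + C2*exp(sqrt(3)*c/3)


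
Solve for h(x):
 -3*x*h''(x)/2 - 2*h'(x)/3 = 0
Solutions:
 h(x) = C1 + C2*x^(5/9)


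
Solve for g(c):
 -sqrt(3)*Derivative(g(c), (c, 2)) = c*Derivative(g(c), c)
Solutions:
 g(c) = C1 + C2*erf(sqrt(2)*3^(3/4)*c/6)


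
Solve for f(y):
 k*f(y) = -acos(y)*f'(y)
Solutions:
 f(y) = C1*exp(-k*Integral(1/acos(y), y))


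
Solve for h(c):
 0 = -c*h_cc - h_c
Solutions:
 h(c) = C1 + C2*log(c)


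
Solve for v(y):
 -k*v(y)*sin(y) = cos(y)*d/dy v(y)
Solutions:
 v(y) = C1*exp(k*log(cos(y)))


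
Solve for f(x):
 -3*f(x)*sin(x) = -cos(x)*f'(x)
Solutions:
 f(x) = C1/cos(x)^3


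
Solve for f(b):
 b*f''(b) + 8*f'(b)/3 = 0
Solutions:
 f(b) = C1 + C2/b^(5/3)


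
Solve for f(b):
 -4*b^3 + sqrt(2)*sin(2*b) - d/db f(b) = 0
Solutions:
 f(b) = C1 - b^4 - sqrt(2)*cos(2*b)/2


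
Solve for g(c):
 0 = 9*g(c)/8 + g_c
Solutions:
 g(c) = C1*exp(-9*c/8)


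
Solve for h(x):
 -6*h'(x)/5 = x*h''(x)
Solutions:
 h(x) = C1 + C2/x^(1/5)


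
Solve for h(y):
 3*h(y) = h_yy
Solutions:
 h(y) = C1*exp(-sqrt(3)*y) + C2*exp(sqrt(3)*y)


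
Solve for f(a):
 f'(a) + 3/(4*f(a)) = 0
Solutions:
 f(a) = -sqrt(C1 - 6*a)/2
 f(a) = sqrt(C1 - 6*a)/2


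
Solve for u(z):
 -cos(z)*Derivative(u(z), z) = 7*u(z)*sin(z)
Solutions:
 u(z) = C1*cos(z)^7


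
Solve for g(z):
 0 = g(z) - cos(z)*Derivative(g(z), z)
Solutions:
 g(z) = C1*sqrt(sin(z) + 1)/sqrt(sin(z) - 1)


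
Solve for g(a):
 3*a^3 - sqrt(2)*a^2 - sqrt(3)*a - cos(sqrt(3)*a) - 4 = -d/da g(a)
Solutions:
 g(a) = C1 - 3*a^4/4 + sqrt(2)*a^3/3 + sqrt(3)*a^2/2 + 4*a + sqrt(3)*sin(sqrt(3)*a)/3


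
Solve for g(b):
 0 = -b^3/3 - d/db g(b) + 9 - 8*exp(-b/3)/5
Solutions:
 g(b) = C1 - b^4/12 + 9*b + 24*exp(-b/3)/5


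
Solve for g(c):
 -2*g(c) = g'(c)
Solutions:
 g(c) = C1*exp(-2*c)


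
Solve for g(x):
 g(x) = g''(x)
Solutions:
 g(x) = C1*exp(-x) + C2*exp(x)


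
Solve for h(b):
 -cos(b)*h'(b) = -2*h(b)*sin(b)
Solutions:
 h(b) = C1/cos(b)^2


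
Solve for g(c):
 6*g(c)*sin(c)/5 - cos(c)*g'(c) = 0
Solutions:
 g(c) = C1/cos(c)^(6/5)


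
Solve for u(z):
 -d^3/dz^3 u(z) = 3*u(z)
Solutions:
 u(z) = C3*exp(-3^(1/3)*z) + (C1*sin(3^(5/6)*z/2) + C2*cos(3^(5/6)*z/2))*exp(3^(1/3)*z/2)


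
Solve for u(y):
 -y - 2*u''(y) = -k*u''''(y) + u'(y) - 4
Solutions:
 u(y) = C1 + C2*exp(2^(1/3)*y*(6^(1/3)*(sqrt(3)*sqrt((27 - 32/k)/k^2) - 9/k)^(1/3)/12 - 2^(1/3)*3^(5/6)*I*(sqrt(3)*sqrt((27 - 32/k)/k^2) - 9/k)^(1/3)/12 - 4/(k*(-3^(1/3) + 3^(5/6)*I)*(sqrt(3)*sqrt((27 - 32/k)/k^2) - 9/k)^(1/3)))) + C3*exp(2^(1/3)*y*(6^(1/3)*(sqrt(3)*sqrt((27 - 32/k)/k^2) - 9/k)^(1/3)/12 + 2^(1/3)*3^(5/6)*I*(sqrt(3)*sqrt((27 - 32/k)/k^2) - 9/k)^(1/3)/12 + 4/(k*(3^(1/3) + 3^(5/6)*I)*(sqrt(3)*sqrt((27 - 32/k)/k^2) - 9/k)^(1/3)))) + C4*exp(-6^(1/3)*y*(2^(1/3)*(sqrt(3)*sqrt((27 - 32/k)/k^2) - 9/k)^(1/3) + 4*3^(1/3)/(k*(sqrt(3)*sqrt((27 - 32/k)/k^2) - 9/k)^(1/3)))/6) - y^2/2 + 6*y


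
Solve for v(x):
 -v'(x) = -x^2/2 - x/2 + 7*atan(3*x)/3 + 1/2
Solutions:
 v(x) = C1 + x^3/6 + x^2/4 - 7*x*atan(3*x)/3 - x/2 + 7*log(9*x^2 + 1)/18


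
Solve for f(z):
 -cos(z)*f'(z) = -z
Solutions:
 f(z) = C1 + Integral(z/cos(z), z)


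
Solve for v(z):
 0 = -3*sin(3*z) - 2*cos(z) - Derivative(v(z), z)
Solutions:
 v(z) = C1 - 2*sin(z) + cos(3*z)


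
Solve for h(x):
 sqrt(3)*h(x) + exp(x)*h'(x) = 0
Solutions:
 h(x) = C1*exp(sqrt(3)*exp(-x))


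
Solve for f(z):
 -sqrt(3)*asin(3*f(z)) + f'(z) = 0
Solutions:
 Integral(1/asin(3*_y), (_y, f(z))) = C1 + sqrt(3)*z


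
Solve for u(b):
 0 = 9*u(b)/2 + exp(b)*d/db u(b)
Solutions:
 u(b) = C1*exp(9*exp(-b)/2)


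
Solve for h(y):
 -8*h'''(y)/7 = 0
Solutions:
 h(y) = C1 + C2*y + C3*y^2


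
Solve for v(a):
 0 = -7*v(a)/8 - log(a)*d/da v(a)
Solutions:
 v(a) = C1*exp(-7*li(a)/8)


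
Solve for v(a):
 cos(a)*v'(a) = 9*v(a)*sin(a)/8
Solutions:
 v(a) = C1/cos(a)^(9/8)


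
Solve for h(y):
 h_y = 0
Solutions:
 h(y) = C1


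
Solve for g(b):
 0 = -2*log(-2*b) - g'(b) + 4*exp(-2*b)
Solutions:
 g(b) = C1 - 2*b*log(-b) + 2*b*(1 - log(2)) - 2*exp(-2*b)


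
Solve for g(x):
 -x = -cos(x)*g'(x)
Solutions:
 g(x) = C1 + Integral(x/cos(x), x)


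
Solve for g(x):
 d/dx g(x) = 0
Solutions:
 g(x) = C1


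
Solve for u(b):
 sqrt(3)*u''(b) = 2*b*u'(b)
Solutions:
 u(b) = C1 + C2*erfi(3^(3/4)*b/3)


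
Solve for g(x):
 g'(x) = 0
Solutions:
 g(x) = C1


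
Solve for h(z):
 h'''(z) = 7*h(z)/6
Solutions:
 h(z) = C3*exp(6^(2/3)*7^(1/3)*z/6) + (C1*sin(2^(2/3)*3^(1/6)*7^(1/3)*z/4) + C2*cos(2^(2/3)*3^(1/6)*7^(1/3)*z/4))*exp(-6^(2/3)*7^(1/3)*z/12)


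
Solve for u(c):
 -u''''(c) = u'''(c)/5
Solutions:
 u(c) = C1 + C2*c + C3*c^2 + C4*exp(-c/5)


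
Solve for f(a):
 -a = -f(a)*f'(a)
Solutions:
 f(a) = -sqrt(C1 + a^2)
 f(a) = sqrt(C1 + a^2)


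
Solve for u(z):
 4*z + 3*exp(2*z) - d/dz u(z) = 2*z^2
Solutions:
 u(z) = C1 - 2*z^3/3 + 2*z^2 + 3*exp(2*z)/2


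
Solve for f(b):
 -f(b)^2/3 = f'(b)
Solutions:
 f(b) = 3/(C1 + b)


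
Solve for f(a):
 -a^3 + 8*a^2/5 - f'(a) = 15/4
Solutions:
 f(a) = C1 - a^4/4 + 8*a^3/15 - 15*a/4


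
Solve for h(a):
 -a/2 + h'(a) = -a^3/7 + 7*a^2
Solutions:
 h(a) = C1 - a^4/28 + 7*a^3/3 + a^2/4


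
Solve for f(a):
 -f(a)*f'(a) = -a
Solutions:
 f(a) = -sqrt(C1 + a^2)
 f(a) = sqrt(C1 + a^2)


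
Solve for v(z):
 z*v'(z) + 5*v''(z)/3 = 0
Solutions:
 v(z) = C1 + C2*erf(sqrt(30)*z/10)


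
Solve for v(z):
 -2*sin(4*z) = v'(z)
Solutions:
 v(z) = C1 + cos(4*z)/2


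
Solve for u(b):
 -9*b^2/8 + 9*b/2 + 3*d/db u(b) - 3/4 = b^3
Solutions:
 u(b) = C1 + b^4/12 + b^3/8 - 3*b^2/4 + b/4


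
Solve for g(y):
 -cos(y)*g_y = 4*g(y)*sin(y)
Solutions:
 g(y) = C1*cos(y)^4


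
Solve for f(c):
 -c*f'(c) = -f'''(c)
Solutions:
 f(c) = C1 + Integral(C2*airyai(c) + C3*airybi(c), c)


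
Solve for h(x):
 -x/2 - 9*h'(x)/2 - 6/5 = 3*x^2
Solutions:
 h(x) = C1 - 2*x^3/9 - x^2/18 - 4*x/15


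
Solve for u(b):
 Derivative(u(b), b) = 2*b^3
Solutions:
 u(b) = C1 + b^4/2


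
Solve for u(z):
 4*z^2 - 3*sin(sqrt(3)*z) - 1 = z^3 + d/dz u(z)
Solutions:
 u(z) = C1 - z^4/4 + 4*z^3/3 - z + sqrt(3)*cos(sqrt(3)*z)


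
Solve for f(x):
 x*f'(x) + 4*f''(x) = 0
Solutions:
 f(x) = C1 + C2*erf(sqrt(2)*x/4)


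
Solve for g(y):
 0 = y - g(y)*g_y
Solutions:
 g(y) = -sqrt(C1 + y^2)
 g(y) = sqrt(C1 + y^2)


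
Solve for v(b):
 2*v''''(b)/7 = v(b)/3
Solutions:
 v(b) = C1*exp(-6^(3/4)*7^(1/4)*b/6) + C2*exp(6^(3/4)*7^(1/4)*b/6) + C3*sin(6^(3/4)*7^(1/4)*b/6) + C4*cos(6^(3/4)*7^(1/4)*b/6)


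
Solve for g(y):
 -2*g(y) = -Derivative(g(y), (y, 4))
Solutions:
 g(y) = C1*exp(-2^(1/4)*y) + C2*exp(2^(1/4)*y) + C3*sin(2^(1/4)*y) + C4*cos(2^(1/4)*y)


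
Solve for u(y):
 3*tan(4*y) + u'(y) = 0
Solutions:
 u(y) = C1 + 3*log(cos(4*y))/4


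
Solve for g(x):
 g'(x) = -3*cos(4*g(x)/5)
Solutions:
 3*x - 5*log(sin(4*g(x)/5) - 1)/8 + 5*log(sin(4*g(x)/5) + 1)/8 = C1


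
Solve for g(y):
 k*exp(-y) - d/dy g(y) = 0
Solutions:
 g(y) = C1 - k*exp(-y)


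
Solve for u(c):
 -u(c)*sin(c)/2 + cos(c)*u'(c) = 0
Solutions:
 u(c) = C1/sqrt(cos(c))


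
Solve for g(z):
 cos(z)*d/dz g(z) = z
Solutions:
 g(z) = C1 + Integral(z/cos(z), z)


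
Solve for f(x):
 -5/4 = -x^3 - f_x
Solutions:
 f(x) = C1 - x^4/4 + 5*x/4


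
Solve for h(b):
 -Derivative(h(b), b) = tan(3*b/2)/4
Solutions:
 h(b) = C1 + log(cos(3*b/2))/6


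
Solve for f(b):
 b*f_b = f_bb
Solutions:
 f(b) = C1 + C2*erfi(sqrt(2)*b/2)


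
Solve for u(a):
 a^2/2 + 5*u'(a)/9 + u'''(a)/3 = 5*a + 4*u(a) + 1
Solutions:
 u(a) = C1*exp(a*(-9*(6 + sqrt(26369)/27)^(1/3) + 5/(6 + sqrt(26369)/27)^(1/3))/18)*sin(sqrt(3)*a*(5/(6 + sqrt(26369)/27)^(1/3) + 9*(6 + sqrt(26369)/27)^(1/3))/18) + C2*exp(a*(-9*(6 + sqrt(26369)/27)^(1/3) + 5/(6 + sqrt(26369)/27)^(1/3))/18)*cos(sqrt(3)*a*(5/(6 + sqrt(26369)/27)^(1/3) + 9*(6 + sqrt(26369)/27)^(1/3))/18) + C3*exp(a*(-5/(9*(6 + sqrt(26369)/27)^(1/3)) + (6 + sqrt(26369)/27)^(1/3))) + a^2/8 - 175*a/144 - 2171/5184


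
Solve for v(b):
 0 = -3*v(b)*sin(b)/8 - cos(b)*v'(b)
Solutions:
 v(b) = C1*cos(b)^(3/8)


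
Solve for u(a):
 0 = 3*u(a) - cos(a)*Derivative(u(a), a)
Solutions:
 u(a) = C1*(sin(a) + 1)^(3/2)/(sin(a) - 1)^(3/2)


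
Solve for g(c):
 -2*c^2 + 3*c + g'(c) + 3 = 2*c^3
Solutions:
 g(c) = C1 + c^4/2 + 2*c^3/3 - 3*c^2/2 - 3*c


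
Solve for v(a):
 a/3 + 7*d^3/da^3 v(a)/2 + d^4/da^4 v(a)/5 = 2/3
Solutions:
 v(a) = C1 + C2*a + C3*a^2 + C4*exp(-35*a/2) - a^4/252 + 8*a^3/245


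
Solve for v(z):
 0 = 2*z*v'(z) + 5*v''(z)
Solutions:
 v(z) = C1 + C2*erf(sqrt(5)*z/5)


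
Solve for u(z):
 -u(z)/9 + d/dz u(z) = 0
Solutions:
 u(z) = C1*exp(z/9)


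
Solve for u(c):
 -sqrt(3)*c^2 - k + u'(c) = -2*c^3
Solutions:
 u(c) = C1 - c^4/2 + sqrt(3)*c^3/3 + c*k


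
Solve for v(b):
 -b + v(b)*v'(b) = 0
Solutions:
 v(b) = -sqrt(C1 + b^2)
 v(b) = sqrt(C1 + b^2)


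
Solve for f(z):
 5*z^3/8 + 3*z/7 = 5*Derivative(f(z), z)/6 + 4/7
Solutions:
 f(z) = C1 + 3*z^4/16 + 9*z^2/35 - 24*z/35


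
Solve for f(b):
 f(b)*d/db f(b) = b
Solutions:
 f(b) = -sqrt(C1 + b^2)
 f(b) = sqrt(C1 + b^2)


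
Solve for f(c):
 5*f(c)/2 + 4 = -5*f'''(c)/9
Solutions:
 f(c) = C3*exp(-6^(2/3)*c/2) + (C1*sin(3*2^(2/3)*3^(1/6)*c/4) + C2*cos(3*2^(2/3)*3^(1/6)*c/4))*exp(6^(2/3)*c/4) - 8/5


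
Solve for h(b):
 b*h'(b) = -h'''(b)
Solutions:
 h(b) = C1 + Integral(C2*airyai(-b) + C3*airybi(-b), b)


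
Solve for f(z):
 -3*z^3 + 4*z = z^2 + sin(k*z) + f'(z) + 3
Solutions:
 f(z) = C1 - 3*z^4/4 - z^3/3 + 2*z^2 - 3*z + cos(k*z)/k


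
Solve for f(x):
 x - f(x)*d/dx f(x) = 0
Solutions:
 f(x) = -sqrt(C1 + x^2)
 f(x) = sqrt(C1 + x^2)


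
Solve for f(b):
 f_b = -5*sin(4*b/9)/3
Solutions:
 f(b) = C1 + 15*cos(4*b/9)/4


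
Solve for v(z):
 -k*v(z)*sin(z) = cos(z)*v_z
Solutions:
 v(z) = C1*exp(k*log(cos(z)))


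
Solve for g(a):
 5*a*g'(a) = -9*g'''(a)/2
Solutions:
 g(a) = C1 + Integral(C2*airyai(-30^(1/3)*a/3) + C3*airybi(-30^(1/3)*a/3), a)


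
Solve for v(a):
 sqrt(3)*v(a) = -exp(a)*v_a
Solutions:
 v(a) = C1*exp(sqrt(3)*exp(-a))


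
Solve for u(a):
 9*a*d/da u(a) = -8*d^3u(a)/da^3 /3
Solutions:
 u(a) = C1 + Integral(C2*airyai(-3*a/2) + C3*airybi(-3*a/2), a)


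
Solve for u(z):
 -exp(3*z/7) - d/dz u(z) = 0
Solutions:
 u(z) = C1 - 7*exp(3*z/7)/3


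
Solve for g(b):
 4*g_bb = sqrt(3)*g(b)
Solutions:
 g(b) = C1*exp(-3^(1/4)*b/2) + C2*exp(3^(1/4)*b/2)


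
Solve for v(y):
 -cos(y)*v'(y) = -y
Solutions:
 v(y) = C1 + Integral(y/cos(y), y)


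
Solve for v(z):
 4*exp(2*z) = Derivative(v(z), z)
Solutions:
 v(z) = C1 + 2*exp(2*z)


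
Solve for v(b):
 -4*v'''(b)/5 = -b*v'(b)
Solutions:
 v(b) = C1 + Integral(C2*airyai(10^(1/3)*b/2) + C3*airybi(10^(1/3)*b/2), b)


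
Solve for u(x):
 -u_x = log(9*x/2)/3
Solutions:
 u(x) = C1 - x*log(x)/3 - 2*x*log(3)/3 + x*log(2)/3 + x/3


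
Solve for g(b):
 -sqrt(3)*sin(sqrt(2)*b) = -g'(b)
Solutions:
 g(b) = C1 - sqrt(6)*cos(sqrt(2)*b)/2


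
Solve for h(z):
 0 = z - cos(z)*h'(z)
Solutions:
 h(z) = C1 + Integral(z/cos(z), z)


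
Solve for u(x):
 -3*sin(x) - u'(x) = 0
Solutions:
 u(x) = C1 + 3*cos(x)


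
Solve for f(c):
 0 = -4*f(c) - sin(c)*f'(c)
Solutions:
 f(c) = C1*(cos(c)^2 + 2*cos(c) + 1)/(cos(c)^2 - 2*cos(c) + 1)


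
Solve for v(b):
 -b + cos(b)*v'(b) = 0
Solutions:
 v(b) = C1 + Integral(b/cos(b), b)


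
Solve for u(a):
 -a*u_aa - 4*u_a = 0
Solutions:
 u(a) = C1 + C2/a^3


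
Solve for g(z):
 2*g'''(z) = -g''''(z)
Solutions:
 g(z) = C1 + C2*z + C3*z^2 + C4*exp(-2*z)


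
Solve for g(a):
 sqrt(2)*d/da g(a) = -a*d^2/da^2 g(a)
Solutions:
 g(a) = C1 + C2*a^(1 - sqrt(2))


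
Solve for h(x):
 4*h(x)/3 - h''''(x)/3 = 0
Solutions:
 h(x) = C1*exp(-sqrt(2)*x) + C2*exp(sqrt(2)*x) + C3*sin(sqrt(2)*x) + C4*cos(sqrt(2)*x)


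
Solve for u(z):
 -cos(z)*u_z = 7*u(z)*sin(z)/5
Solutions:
 u(z) = C1*cos(z)^(7/5)


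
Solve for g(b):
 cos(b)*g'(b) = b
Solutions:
 g(b) = C1 + Integral(b/cos(b), b)


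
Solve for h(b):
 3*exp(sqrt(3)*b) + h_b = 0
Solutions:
 h(b) = C1 - sqrt(3)*exp(sqrt(3)*b)


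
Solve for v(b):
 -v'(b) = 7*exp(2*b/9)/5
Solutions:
 v(b) = C1 - 63*exp(2*b/9)/10


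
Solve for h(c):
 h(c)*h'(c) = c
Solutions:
 h(c) = -sqrt(C1 + c^2)
 h(c) = sqrt(C1 + c^2)


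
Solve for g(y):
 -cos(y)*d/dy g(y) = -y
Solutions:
 g(y) = C1 + Integral(y/cos(y), y)


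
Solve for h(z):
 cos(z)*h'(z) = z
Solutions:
 h(z) = C1 + Integral(z/cos(z), z)


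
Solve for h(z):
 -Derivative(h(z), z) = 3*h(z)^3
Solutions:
 h(z) = -sqrt(2)*sqrt(-1/(C1 - 3*z))/2
 h(z) = sqrt(2)*sqrt(-1/(C1 - 3*z))/2


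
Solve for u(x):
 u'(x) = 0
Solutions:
 u(x) = C1


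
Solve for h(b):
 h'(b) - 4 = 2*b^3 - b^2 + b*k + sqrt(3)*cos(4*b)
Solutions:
 h(b) = C1 + b^4/2 - b^3/3 + b^2*k/2 + 4*b + sqrt(3)*sin(4*b)/4


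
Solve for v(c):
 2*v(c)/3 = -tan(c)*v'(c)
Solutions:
 v(c) = C1/sin(c)^(2/3)


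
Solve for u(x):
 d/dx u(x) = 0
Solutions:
 u(x) = C1


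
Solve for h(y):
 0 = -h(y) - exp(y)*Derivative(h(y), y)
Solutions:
 h(y) = C1*exp(exp(-y))


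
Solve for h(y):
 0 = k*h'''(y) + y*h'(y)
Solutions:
 h(y) = C1 + Integral(C2*airyai(y*(-1/k)^(1/3)) + C3*airybi(y*(-1/k)^(1/3)), y)


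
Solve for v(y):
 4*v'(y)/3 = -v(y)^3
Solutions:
 v(y) = -sqrt(2)*sqrt(-1/(C1 - 3*y))
 v(y) = sqrt(2)*sqrt(-1/(C1 - 3*y))


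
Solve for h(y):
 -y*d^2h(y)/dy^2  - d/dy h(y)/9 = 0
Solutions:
 h(y) = C1 + C2*y^(8/9)


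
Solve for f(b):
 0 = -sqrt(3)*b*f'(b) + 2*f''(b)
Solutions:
 f(b) = C1 + C2*erfi(3^(1/4)*b/2)


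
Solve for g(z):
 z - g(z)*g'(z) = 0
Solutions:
 g(z) = -sqrt(C1 + z^2)
 g(z) = sqrt(C1 + z^2)


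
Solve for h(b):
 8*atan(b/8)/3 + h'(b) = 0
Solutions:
 h(b) = C1 - 8*b*atan(b/8)/3 + 32*log(b^2 + 64)/3


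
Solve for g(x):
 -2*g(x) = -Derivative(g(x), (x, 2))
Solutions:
 g(x) = C1*exp(-sqrt(2)*x) + C2*exp(sqrt(2)*x)


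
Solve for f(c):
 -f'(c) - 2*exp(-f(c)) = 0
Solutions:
 f(c) = log(C1 - 2*c)


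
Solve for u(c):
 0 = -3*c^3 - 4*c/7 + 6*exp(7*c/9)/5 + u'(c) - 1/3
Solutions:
 u(c) = C1 + 3*c^4/4 + 2*c^2/7 + c/3 - 54*exp(7*c/9)/35


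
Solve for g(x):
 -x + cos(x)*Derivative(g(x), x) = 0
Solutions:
 g(x) = C1 + Integral(x/cos(x), x)


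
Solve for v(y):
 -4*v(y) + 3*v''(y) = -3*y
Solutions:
 v(y) = C1*exp(-2*sqrt(3)*y/3) + C2*exp(2*sqrt(3)*y/3) + 3*y/4


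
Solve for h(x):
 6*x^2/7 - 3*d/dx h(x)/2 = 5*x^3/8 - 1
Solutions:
 h(x) = C1 - 5*x^4/48 + 4*x^3/21 + 2*x/3


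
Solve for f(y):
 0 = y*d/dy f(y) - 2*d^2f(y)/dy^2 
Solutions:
 f(y) = C1 + C2*erfi(y/2)


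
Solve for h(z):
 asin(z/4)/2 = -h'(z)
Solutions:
 h(z) = C1 - z*asin(z/4)/2 - sqrt(16 - z^2)/2


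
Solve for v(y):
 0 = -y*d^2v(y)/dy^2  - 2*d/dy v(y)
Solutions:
 v(y) = C1 + C2/y


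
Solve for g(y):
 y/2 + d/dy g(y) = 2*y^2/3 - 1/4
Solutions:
 g(y) = C1 + 2*y^3/9 - y^2/4 - y/4


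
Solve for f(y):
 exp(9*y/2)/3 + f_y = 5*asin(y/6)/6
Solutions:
 f(y) = C1 + 5*y*asin(y/6)/6 + 5*sqrt(36 - y^2)/6 - 2*exp(9*y/2)/27


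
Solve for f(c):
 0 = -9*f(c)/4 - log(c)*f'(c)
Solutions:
 f(c) = C1*exp(-9*li(c)/4)


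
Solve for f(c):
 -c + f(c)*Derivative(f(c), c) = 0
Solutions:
 f(c) = -sqrt(C1 + c^2)
 f(c) = sqrt(C1 + c^2)


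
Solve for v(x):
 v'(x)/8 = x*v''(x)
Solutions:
 v(x) = C1 + C2*x^(9/8)


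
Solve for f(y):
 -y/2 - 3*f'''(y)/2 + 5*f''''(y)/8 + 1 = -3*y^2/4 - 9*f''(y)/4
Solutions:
 f(y) = C1 + C2*y - y^4/36 - y^3/27 - 11*y^2/54 + (C3*sin(3*sqrt(6)*y/5) + C4*cos(3*sqrt(6)*y/5))*exp(6*y/5)


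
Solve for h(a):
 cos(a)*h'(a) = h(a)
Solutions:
 h(a) = C1*sqrt(sin(a) + 1)/sqrt(sin(a) - 1)


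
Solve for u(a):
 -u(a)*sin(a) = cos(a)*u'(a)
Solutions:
 u(a) = C1*cos(a)


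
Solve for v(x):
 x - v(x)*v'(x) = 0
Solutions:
 v(x) = -sqrt(C1 + x^2)
 v(x) = sqrt(C1 + x^2)


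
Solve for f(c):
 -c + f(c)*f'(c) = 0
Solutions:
 f(c) = -sqrt(C1 + c^2)
 f(c) = sqrt(C1 + c^2)


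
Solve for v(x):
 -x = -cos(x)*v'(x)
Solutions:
 v(x) = C1 + Integral(x/cos(x), x)


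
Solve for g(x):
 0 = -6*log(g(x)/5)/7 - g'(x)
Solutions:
 -7*Integral(1/(-log(_y) + log(5)), (_y, g(x)))/6 = C1 - x


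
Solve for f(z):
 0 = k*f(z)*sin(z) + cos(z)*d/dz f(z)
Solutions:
 f(z) = C1*exp(k*log(cos(z)))


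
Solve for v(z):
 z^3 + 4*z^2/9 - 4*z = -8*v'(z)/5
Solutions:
 v(z) = C1 - 5*z^4/32 - 5*z^3/54 + 5*z^2/4


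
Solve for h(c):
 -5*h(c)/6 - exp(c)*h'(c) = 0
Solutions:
 h(c) = C1*exp(5*exp(-c)/6)


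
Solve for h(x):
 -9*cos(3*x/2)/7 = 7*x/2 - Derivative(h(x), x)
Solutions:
 h(x) = C1 + 7*x^2/4 + 6*sin(3*x/2)/7


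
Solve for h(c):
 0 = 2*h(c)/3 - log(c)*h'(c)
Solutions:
 h(c) = C1*exp(2*li(c)/3)


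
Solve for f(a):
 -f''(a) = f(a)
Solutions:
 f(a) = C1*sin(a) + C2*cos(a)


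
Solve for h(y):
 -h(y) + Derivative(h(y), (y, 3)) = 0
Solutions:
 h(y) = C3*exp(y) + (C1*sin(sqrt(3)*y/2) + C2*cos(sqrt(3)*y/2))*exp(-y/2)


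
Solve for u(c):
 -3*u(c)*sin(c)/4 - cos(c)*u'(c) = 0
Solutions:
 u(c) = C1*cos(c)^(3/4)


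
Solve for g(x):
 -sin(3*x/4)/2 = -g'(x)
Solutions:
 g(x) = C1 - 2*cos(3*x/4)/3


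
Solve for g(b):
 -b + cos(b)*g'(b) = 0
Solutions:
 g(b) = C1 + Integral(b/cos(b), b)


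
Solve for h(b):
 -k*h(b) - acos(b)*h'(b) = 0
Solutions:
 h(b) = C1*exp(-k*Integral(1/acos(b), b))


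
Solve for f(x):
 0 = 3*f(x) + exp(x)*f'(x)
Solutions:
 f(x) = C1*exp(3*exp(-x))


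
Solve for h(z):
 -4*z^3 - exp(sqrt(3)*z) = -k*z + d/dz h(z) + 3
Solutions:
 h(z) = C1 + k*z^2/2 - z^4 - 3*z - sqrt(3)*exp(sqrt(3)*z)/3


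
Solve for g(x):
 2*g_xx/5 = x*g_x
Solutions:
 g(x) = C1 + C2*erfi(sqrt(5)*x/2)


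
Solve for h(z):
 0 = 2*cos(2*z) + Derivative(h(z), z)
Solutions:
 h(z) = C1 - sin(2*z)


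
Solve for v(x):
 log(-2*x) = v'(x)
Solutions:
 v(x) = C1 + x*log(-x) + x*(-1 + log(2))


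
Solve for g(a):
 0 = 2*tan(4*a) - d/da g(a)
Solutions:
 g(a) = C1 - log(cos(4*a))/2


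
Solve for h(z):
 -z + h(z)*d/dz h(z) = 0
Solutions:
 h(z) = -sqrt(C1 + z^2)
 h(z) = sqrt(C1 + z^2)


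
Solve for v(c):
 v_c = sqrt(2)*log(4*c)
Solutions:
 v(c) = C1 + sqrt(2)*c*log(c) - sqrt(2)*c + 2*sqrt(2)*c*log(2)


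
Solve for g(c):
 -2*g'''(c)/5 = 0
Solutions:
 g(c) = C1 + C2*c + C3*c^2


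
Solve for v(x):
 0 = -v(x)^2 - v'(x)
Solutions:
 v(x) = 1/(C1 + x)


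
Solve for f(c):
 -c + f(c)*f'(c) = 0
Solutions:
 f(c) = -sqrt(C1 + c^2)
 f(c) = sqrt(C1 + c^2)


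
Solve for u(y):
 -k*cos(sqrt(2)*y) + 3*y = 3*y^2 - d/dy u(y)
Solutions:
 u(y) = C1 + sqrt(2)*k*sin(sqrt(2)*y)/2 + y^3 - 3*y^2/2


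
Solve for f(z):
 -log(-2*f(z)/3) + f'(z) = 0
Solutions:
 -Integral(1/(log(-_y) - log(3) + log(2)), (_y, f(z))) = C1 - z


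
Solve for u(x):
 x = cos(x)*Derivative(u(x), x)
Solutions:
 u(x) = C1 + Integral(x/cos(x), x)


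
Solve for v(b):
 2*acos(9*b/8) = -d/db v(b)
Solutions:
 v(b) = C1 - 2*b*acos(9*b/8) + 2*sqrt(64 - 81*b^2)/9


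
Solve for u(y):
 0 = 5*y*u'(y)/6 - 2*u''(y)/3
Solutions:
 u(y) = C1 + C2*erfi(sqrt(10)*y/4)


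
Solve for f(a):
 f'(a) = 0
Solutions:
 f(a) = C1


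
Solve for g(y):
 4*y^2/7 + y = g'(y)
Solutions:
 g(y) = C1 + 4*y^3/21 + y^2/2


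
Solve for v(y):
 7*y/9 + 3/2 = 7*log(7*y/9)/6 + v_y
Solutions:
 v(y) = C1 + 7*y^2/18 - 7*y*log(y)/6 - 7*y*log(7)/6 + 7*y*log(3)/3 + 8*y/3


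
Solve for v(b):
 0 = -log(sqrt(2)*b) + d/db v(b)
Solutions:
 v(b) = C1 + b*log(b) - b + b*log(2)/2


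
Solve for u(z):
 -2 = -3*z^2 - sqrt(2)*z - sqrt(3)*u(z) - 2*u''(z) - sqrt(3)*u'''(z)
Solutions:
 u(z) = C1*exp(z*(-8*sqrt(3) + 8*18^(1/3)/(16*sqrt(3) + 243 + sqrt(-768 + (16*sqrt(3) + 243)^2))^(1/3) + 12^(1/3)*(16*sqrt(3) + 243 + sqrt(-768 + (16*sqrt(3) + 243)^2))^(1/3))/36)*sin(2^(1/3)*3^(1/6)*z*(-2^(1/3)*3^(2/3)*(16*sqrt(3) + 243 + 9*sqrt(-256/27 + (16*sqrt(3)/9 + 27)^2))^(1/3) + 24/(16*sqrt(3) + 243 + 9*sqrt(-256/27 + (16*sqrt(3)/9 + 27)^2))^(1/3))/36) + C2*exp(z*(-8*sqrt(3) + 8*18^(1/3)/(16*sqrt(3) + 243 + sqrt(-768 + (16*sqrt(3) + 243)^2))^(1/3) + 12^(1/3)*(16*sqrt(3) + 243 + sqrt(-768 + (16*sqrt(3) + 243)^2))^(1/3))/36)*cos(2^(1/3)*3^(1/6)*z*(-2^(1/3)*3^(2/3)*(16*sqrt(3) + 243 + 9*sqrt(-256/27 + (16*sqrt(3)/9 + 27)^2))^(1/3) + 24/(16*sqrt(3) + 243 + 9*sqrt(-256/27 + (16*sqrt(3)/9 + 27)^2))^(1/3))/36) + C3*exp(-z*(8*18^(1/3)/(16*sqrt(3) + 243 + sqrt(-768 + (16*sqrt(3) + 243)^2))^(1/3) + 4*sqrt(3) + 12^(1/3)*(16*sqrt(3) + 243 + sqrt(-768 + (16*sqrt(3) + 243)^2))^(1/3))/18) - sqrt(3)*z^2 - sqrt(6)*z/3 + 2*sqrt(3)/3 + 4


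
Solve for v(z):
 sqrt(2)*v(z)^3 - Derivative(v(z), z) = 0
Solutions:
 v(z) = -sqrt(2)*sqrt(-1/(C1 + sqrt(2)*z))/2
 v(z) = sqrt(2)*sqrt(-1/(C1 + sqrt(2)*z))/2


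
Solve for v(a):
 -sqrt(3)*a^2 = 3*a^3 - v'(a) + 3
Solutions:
 v(a) = C1 + 3*a^4/4 + sqrt(3)*a^3/3 + 3*a


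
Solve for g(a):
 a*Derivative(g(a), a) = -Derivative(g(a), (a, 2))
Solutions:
 g(a) = C1 + C2*erf(sqrt(2)*a/2)


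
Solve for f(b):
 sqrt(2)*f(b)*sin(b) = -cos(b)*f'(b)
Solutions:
 f(b) = C1*cos(b)^(sqrt(2))


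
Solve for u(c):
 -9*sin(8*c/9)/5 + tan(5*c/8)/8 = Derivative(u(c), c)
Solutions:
 u(c) = C1 - log(cos(5*c/8))/5 + 81*cos(8*c/9)/40


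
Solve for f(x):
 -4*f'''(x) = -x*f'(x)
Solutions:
 f(x) = C1 + Integral(C2*airyai(2^(1/3)*x/2) + C3*airybi(2^(1/3)*x/2), x)


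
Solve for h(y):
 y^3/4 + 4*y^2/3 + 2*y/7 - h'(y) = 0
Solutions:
 h(y) = C1 + y^4/16 + 4*y^3/9 + y^2/7


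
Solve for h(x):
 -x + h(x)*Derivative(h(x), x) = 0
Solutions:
 h(x) = -sqrt(C1 + x^2)
 h(x) = sqrt(C1 + x^2)


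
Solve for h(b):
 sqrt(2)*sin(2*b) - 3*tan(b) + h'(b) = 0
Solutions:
 h(b) = C1 - 3*log(cos(b)) + sqrt(2)*cos(2*b)/2


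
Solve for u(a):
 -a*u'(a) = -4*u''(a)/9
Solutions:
 u(a) = C1 + C2*erfi(3*sqrt(2)*a/4)


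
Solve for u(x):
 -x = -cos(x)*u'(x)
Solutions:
 u(x) = C1 + Integral(x/cos(x), x)


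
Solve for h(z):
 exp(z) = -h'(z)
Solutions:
 h(z) = C1 - exp(z)


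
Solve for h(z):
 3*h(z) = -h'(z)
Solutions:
 h(z) = C1*exp(-3*z)


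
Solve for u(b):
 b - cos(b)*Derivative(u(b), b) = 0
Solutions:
 u(b) = C1 + Integral(b/cos(b), b)


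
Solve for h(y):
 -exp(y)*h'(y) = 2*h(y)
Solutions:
 h(y) = C1*exp(2*exp(-y))


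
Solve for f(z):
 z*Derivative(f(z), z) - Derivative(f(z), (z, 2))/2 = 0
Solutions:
 f(z) = C1 + C2*erfi(z)


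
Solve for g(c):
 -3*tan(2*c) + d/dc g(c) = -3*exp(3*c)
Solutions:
 g(c) = C1 - exp(3*c) - 3*log(cos(2*c))/2


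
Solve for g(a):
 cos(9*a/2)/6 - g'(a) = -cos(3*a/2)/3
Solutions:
 g(a) = C1 + 2*sin(3*a/2)/9 + sin(9*a/2)/27


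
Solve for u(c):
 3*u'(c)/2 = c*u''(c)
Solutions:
 u(c) = C1 + C2*c^(5/2)


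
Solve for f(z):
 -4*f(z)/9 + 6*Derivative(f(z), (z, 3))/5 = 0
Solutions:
 f(z) = C3*exp(10^(1/3)*z/3) + (C1*sin(10^(1/3)*sqrt(3)*z/6) + C2*cos(10^(1/3)*sqrt(3)*z/6))*exp(-10^(1/3)*z/6)


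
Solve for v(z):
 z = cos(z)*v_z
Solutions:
 v(z) = C1 + Integral(z/cos(z), z)


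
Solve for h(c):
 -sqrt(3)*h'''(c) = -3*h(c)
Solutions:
 h(c) = C3*exp(3^(1/6)*c) + (C1*sin(3^(2/3)*c/2) + C2*cos(3^(2/3)*c/2))*exp(-3^(1/6)*c/2)


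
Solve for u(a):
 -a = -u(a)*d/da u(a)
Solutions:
 u(a) = -sqrt(C1 + a^2)
 u(a) = sqrt(C1 + a^2)


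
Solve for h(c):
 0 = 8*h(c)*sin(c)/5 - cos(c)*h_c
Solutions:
 h(c) = C1/cos(c)^(8/5)


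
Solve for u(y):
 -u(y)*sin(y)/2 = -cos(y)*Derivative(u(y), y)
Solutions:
 u(y) = C1/sqrt(cos(y))


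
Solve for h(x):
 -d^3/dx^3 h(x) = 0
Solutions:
 h(x) = C1 + C2*x + C3*x^2


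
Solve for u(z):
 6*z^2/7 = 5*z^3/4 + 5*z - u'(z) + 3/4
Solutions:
 u(z) = C1 + 5*z^4/16 - 2*z^3/7 + 5*z^2/2 + 3*z/4


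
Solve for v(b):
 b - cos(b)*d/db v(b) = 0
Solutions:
 v(b) = C1 + Integral(b/cos(b), b)


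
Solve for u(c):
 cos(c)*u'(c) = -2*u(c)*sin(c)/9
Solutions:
 u(c) = C1*cos(c)^(2/9)


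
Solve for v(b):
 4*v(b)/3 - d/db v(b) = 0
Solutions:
 v(b) = C1*exp(4*b/3)


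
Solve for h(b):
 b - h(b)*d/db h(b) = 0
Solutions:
 h(b) = -sqrt(C1 + b^2)
 h(b) = sqrt(C1 + b^2)


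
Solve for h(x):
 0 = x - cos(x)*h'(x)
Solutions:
 h(x) = C1 + Integral(x/cos(x), x)


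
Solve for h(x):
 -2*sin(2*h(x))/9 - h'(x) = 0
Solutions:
 2*x/9 + log(cos(2*h(x)) - 1)/4 - log(cos(2*h(x)) + 1)/4 = C1


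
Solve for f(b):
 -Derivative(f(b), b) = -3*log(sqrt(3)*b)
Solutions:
 f(b) = C1 + 3*b*log(b) - 3*b + 3*b*log(3)/2


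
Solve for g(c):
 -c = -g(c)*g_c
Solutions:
 g(c) = -sqrt(C1 + c^2)
 g(c) = sqrt(C1 + c^2)


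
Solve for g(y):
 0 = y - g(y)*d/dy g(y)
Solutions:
 g(y) = -sqrt(C1 + y^2)
 g(y) = sqrt(C1 + y^2)


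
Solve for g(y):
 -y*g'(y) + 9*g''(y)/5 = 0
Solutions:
 g(y) = C1 + C2*erfi(sqrt(10)*y/6)


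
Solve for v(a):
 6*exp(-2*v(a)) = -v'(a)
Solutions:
 v(a) = log(-sqrt(C1 - 12*a))
 v(a) = log(C1 - 12*a)/2


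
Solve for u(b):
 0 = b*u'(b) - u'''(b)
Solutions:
 u(b) = C1 + Integral(C2*airyai(b) + C3*airybi(b), b)


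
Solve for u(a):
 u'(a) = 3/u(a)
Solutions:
 u(a) = -sqrt(C1 + 6*a)
 u(a) = sqrt(C1 + 6*a)


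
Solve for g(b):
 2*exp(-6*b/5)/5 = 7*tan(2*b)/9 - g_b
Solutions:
 g(b) = C1 + 7*log(tan(2*b)^2 + 1)/36 + exp(-6*b/5)/3


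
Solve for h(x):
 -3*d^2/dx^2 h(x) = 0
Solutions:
 h(x) = C1 + C2*x


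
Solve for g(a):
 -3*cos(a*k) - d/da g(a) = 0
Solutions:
 g(a) = C1 - 3*sin(a*k)/k


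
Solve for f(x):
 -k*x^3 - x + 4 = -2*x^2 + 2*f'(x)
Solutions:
 f(x) = C1 - k*x^4/8 + x^3/3 - x^2/4 + 2*x


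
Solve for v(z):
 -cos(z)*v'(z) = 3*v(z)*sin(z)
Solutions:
 v(z) = C1*cos(z)^3


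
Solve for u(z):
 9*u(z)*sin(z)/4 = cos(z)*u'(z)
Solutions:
 u(z) = C1/cos(z)^(9/4)


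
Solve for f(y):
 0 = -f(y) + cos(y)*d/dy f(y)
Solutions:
 f(y) = C1*sqrt(sin(y) + 1)/sqrt(sin(y) - 1)


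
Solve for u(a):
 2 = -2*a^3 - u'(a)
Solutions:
 u(a) = C1 - a^4/2 - 2*a


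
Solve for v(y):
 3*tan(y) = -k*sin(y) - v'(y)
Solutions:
 v(y) = C1 + k*cos(y) + 3*log(cos(y))


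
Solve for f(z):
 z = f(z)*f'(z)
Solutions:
 f(z) = -sqrt(C1 + z^2)
 f(z) = sqrt(C1 + z^2)


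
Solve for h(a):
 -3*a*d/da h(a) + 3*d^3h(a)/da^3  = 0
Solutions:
 h(a) = C1 + Integral(C2*airyai(a) + C3*airybi(a), a)


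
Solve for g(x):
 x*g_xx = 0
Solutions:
 g(x) = C1 + C2*x


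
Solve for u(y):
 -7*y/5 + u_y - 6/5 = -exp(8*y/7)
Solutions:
 u(y) = C1 + 7*y^2/10 + 6*y/5 - 7*exp(8*y/7)/8


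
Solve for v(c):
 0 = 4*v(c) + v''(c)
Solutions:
 v(c) = C1*sin(2*c) + C2*cos(2*c)


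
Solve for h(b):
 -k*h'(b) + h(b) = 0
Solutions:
 h(b) = C1*exp(b/k)


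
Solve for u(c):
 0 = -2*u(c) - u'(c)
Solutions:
 u(c) = C1*exp(-2*c)


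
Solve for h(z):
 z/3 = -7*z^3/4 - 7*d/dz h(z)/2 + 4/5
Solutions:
 h(z) = C1 - z^4/8 - z^2/21 + 8*z/35


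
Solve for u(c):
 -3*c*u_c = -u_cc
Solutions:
 u(c) = C1 + C2*erfi(sqrt(6)*c/2)


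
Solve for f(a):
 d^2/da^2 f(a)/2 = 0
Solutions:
 f(a) = C1 + C2*a


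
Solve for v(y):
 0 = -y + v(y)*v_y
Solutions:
 v(y) = -sqrt(C1 + y^2)
 v(y) = sqrt(C1 + y^2)


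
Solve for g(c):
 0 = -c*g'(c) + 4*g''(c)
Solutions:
 g(c) = C1 + C2*erfi(sqrt(2)*c/4)


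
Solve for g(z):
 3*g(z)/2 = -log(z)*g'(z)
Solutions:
 g(z) = C1*exp(-3*li(z)/2)


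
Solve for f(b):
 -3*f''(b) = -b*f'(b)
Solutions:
 f(b) = C1 + C2*erfi(sqrt(6)*b/6)


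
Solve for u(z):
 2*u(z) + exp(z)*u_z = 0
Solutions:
 u(z) = C1*exp(2*exp(-z))


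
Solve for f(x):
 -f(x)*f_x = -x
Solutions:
 f(x) = -sqrt(C1 + x^2)
 f(x) = sqrt(C1 + x^2)


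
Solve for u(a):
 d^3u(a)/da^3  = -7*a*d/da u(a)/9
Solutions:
 u(a) = C1 + Integral(C2*airyai(-21^(1/3)*a/3) + C3*airybi(-21^(1/3)*a/3), a)


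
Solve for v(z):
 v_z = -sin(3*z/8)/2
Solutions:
 v(z) = C1 + 4*cos(3*z/8)/3


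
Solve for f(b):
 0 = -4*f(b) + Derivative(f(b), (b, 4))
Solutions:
 f(b) = C1*exp(-sqrt(2)*b) + C2*exp(sqrt(2)*b) + C3*sin(sqrt(2)*b) + C4*cos(sqrt(2)*b)


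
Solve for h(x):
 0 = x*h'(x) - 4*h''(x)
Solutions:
 h(x) = C1 + C2*erfi(sqrt(2)*x/4)


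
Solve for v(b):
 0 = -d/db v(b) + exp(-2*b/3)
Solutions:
 v(b) = C1 - 3*exp(-2*b/3)/2


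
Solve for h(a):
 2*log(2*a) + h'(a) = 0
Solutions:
 h(a) = C1 - 2*a*log(a) - a*log(4) + 2*a


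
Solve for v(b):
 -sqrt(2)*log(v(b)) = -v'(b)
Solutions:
 li(v(b)) = C1 + sqrt(2)*b


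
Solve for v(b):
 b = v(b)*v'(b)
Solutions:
 v(b) = -sqrt(C1 + b^2)
 v(b) = sqrt(C1 + b^2)


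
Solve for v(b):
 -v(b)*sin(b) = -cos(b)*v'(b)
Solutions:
 v(b) = C1/cos(b)


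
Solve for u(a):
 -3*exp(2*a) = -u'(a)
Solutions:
 u(a) = C1 + 3*exp(2*a)/2


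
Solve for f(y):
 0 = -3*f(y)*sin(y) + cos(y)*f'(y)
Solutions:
 f(y) = C1/cos(y)^3


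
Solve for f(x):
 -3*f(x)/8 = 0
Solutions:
 f(x) = 0


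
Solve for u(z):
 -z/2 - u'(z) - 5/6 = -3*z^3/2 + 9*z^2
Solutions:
 u(z) = C1 + 3*z^4/8 - 3*z^3 - z^2/4 - 5*z/6


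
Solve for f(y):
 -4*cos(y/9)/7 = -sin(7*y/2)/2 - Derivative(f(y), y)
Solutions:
 f(y) = C1 + 36*sin(y/9)/7 + cos(7*y/2)/7


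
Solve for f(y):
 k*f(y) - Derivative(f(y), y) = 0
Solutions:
 f(y) = C1*exp(k*y)


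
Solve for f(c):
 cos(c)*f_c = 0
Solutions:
 f(c) = C1


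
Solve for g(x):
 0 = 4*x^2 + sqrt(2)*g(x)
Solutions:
 g(x) = -2*sqrt(2)*x^2


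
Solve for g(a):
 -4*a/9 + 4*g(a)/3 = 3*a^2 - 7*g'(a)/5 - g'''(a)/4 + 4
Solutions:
 g(a) = C1*exp(-3^(1/3)*a*(-5*(3 + sqrt(10770)/25)^(1/3) + 7*3^(1/3)/(3 + sqrt(10770)/25)^(1/3))/15)*sin(sqrt(3)*a*(21/(9 + 3*sqrt(10770)/25)^(1/3) + 5*(9 + 3*sqrt(10770)/25)^(1/3))/15) + C2*exp(-3^(1/3)*a*(-5*(3 + sqrt(10770)/25)^(1/3) + 7*3^(1/3)/(3 + sqrt(10770)/25)^(1/3))/15)*cos(sqrt(3)*a*(21/(9 + 3*sqrt(10770)/25)^(1/3) + 5*(9 + 3*sqrt(10770)/25)^(1/3))/15) + C3*exp(2*3^(1/3)*a*(-5*(3 + sqrt(10770)/25)^(1/3) + 7*3^(1/3)/(3 + sqrt(10770)/25)^(1/3))/15) + 9*a^2/4 - 527*a/120 + 6089/800


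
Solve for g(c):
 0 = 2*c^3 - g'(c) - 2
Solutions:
 g(c) = C1 + c^4/2 - 2*c


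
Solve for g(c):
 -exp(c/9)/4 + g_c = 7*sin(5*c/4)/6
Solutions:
 g(c) = C1 + 9*exp(c/9)/4 - 14*cos(5*c/4)/15


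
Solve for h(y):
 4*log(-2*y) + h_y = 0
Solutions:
 h(y) = C1 - 4*y*log(-y) + 4*y*(1 - log(2))


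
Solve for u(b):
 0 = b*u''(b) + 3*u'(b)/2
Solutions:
 u(b) = C1 + C2/sqrt(b)


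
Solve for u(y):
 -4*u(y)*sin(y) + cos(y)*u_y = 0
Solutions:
 u(y) = C1/cos(y)^4


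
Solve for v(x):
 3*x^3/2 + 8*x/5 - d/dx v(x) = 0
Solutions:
 v(x) = C1 + 3*x^4/8 + 4*x^2/5


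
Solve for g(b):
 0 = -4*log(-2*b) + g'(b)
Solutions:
 g(b) = C1 + 4*b*log(-b) + 4*b*(-1 + log(2))


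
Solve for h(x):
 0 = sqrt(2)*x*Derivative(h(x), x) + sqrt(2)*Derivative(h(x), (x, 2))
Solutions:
 h(x) = C1 + C2*erf(sqrt(2)*x/2)


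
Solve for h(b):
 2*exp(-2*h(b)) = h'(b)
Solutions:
 h(b) = log(-sqrt(C1 + 4*b))
 h(b) = log(C1 + 4*b)/2


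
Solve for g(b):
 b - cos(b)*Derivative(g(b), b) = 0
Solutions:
 g(b) = C1 + Integral(b/cos(b), b)


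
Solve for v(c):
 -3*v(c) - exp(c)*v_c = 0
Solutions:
 v(c) = C1*exp(3*exp(-c))


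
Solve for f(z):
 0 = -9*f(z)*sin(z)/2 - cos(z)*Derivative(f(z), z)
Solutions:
 f(z) = C1*cos(z)^(9/2)


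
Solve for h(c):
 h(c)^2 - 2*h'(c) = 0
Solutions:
 h(c) = -2/(C1 + c)


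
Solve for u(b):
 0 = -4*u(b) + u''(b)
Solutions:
 u(b) = C1*exp(-2*b) + C2*exp(2*b)


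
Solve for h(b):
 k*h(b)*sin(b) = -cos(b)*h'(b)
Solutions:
 h(b) = C1*exp(k*log(cos(b)))


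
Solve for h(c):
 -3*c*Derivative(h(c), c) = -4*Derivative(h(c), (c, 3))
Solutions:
 h(c) = C1 + Integral(C2*airyai(6^(1/3)*c/2) + C3*airybi(6^(1/3)*c/2), c)


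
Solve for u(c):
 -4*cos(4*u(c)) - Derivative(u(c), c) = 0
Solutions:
 u(c) = -asin((C1 + exp(32*c))/(C1 - exp(32*c)))/4 + pi/4
 u(c) = asin((C1 + exp(32*c))/(C1 - exp(32*c)))/4
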